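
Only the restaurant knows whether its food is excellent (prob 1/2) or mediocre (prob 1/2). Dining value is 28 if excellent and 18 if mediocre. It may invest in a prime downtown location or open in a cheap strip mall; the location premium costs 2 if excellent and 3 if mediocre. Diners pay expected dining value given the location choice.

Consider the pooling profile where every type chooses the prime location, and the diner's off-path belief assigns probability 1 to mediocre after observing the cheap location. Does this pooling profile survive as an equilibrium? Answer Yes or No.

On path, the diner holds the prior and pays 1/2·28 + 1/2·18 = 23. Off path (the cheap location), believing mediocre, it pays 18.
excellent: the prime location nets 23 − 2 = 21; the cheap location nets 18. excellent stays.
mediocre: the prime location nets 23 − 3 = 20; the cheap location nets 18. mediocre stays.
No type deviates, so pooling is sustained.

Yes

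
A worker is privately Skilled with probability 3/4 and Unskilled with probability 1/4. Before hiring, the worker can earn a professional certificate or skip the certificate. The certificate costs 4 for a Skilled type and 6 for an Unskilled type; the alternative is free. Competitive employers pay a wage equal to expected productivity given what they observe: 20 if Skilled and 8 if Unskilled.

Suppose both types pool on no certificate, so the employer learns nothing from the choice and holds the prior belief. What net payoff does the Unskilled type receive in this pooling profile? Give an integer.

17

Pooled wage = 3/4·20 + 1/4·8 = 17.
Unskilled pays no cost for no certificate, so net payoff = 17.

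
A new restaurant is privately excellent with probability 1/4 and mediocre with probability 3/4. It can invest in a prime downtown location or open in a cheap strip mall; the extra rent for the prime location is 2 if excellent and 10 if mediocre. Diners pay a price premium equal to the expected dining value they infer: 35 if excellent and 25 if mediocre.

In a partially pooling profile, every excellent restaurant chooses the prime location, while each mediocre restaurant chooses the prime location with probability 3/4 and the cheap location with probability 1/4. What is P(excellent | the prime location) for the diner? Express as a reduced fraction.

4/13

P(the prime location) = (1/4)·1 + (3/4)·(3/4) = 13/16.
By Bayes' rule, P(excellent | the prime location) = (1/4) / (13/16) = 4/13.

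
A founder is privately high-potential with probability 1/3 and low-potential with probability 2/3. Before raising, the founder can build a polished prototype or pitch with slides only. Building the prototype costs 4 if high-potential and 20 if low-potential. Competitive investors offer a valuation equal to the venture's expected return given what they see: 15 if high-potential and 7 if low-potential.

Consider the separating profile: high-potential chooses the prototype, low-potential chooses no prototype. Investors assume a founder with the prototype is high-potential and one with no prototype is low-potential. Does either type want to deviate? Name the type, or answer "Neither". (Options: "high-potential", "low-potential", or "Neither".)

Neither

The prototype pays 15; no prototype pays 7.
high-potential: assigned the prototype, nets 15 − 4 = 11; deviating to no prototype nets 7.
low-potential: assigned no prototype, nets 7; deviating to the prototype nets 15 − 20 = -5.
Both types strictly prefer their assigned action; no profitable deviation.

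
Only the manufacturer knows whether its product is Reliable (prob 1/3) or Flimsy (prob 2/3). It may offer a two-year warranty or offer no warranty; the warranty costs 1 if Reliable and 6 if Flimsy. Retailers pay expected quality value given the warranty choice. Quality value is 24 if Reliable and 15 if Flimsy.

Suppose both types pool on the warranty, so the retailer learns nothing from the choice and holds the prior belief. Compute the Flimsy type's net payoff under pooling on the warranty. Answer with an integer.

12

Pooled price = 1/3·24 + 2/3·15 = 18.
Flimsy pays cost 6 for the warranty, so net payoff = 18 − 6 = 12.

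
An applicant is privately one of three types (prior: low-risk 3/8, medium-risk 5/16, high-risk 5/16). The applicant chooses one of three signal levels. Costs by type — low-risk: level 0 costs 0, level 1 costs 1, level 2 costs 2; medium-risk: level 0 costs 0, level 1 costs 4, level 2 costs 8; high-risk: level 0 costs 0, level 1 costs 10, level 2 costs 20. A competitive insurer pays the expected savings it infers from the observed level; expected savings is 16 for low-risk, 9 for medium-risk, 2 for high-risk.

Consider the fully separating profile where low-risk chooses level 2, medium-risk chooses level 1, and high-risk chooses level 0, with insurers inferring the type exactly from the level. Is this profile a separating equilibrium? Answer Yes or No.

Separating rebates: level 2 → 16, level 1 → 9, level 0 → 2.
low-risk (assigned level 2): level 0: 2 − 0 = 2; level 1: 9 − 1 = 8; level 2: 16 − 2 = 14. low-risk stays.
medium-risk (assigned level 1): level 0: 2 − 0 = 2; level 1: 9 − 4 = 5; level 2: 16 − 8 = 8. medium-risk prefers level 2.
high-risk (assigned level 0): level 0: 2 − 0 = 2; level 1: 9 − 10 = -1; level 2: 16 − 20 = -4. high-risk stays.
At least one type deviates; the separating profile fails.

No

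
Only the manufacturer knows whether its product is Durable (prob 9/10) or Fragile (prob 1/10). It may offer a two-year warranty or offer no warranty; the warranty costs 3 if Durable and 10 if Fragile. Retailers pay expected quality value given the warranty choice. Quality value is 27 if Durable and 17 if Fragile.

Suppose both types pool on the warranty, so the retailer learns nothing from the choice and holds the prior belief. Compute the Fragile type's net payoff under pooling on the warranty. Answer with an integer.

16

Pooled price = 9/10·27 + 1/10·17 = 26.
Fragile pays cost 10 for the warranty, so net payoff = 26 − 10 = 16.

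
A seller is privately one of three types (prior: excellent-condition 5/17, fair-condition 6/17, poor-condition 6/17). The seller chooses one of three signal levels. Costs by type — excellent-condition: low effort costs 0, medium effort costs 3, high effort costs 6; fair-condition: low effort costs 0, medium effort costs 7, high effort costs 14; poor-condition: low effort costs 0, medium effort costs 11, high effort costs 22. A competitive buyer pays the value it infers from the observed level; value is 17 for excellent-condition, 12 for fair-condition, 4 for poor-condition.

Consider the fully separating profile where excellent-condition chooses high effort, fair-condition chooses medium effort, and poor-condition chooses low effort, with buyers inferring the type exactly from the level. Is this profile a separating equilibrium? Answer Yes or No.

Yes

Separating prices: high effort → 17, medium effort → 12, low effort → 4.
excellent-condition (assigned high effort): low effort: 4 − 0 = 4; medium effort: 12 − 3 = 9; high effort: 17 − 6 = 11. excellent-condition stays.
fair-condition (assigned medium effort): low effort: 4 − 0 = 4; medium effort: 12 − 7 = 5; high effort: 17 − 14 = 3. fair-condition stays.
poor-condition (assigned low effort): low effort: 4 − 0 = 4; medium effort: 12 − 11 = 1; high effort: 17 − 22 = -5. poor-condition stays.
Every type prefers its assigned level; separation holds.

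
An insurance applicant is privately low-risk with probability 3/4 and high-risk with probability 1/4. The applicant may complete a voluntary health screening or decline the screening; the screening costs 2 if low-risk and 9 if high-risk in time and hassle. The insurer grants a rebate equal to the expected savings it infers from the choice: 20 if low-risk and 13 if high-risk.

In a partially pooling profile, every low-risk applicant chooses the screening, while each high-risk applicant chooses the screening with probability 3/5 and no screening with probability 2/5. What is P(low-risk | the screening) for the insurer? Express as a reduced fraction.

P(the screening) = (3/4)·1 + (1/4)·(3/5) = 9/10.
By Bayes' rule, P(low-risk | the screening) = (3/4) / (9/10) = 5/6.

5/6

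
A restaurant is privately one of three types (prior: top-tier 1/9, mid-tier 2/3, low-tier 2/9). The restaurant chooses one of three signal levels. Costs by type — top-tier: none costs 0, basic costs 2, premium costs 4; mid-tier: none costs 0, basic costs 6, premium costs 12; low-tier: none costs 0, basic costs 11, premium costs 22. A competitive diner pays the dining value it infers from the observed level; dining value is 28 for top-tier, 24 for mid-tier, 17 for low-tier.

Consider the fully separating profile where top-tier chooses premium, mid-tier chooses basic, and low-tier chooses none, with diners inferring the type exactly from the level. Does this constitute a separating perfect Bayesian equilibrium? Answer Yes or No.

Yes

Separating price premiums: premium → 28, basic → 24, none → 17.
top-tier (assigned premium): none: 17 − 0 = 17; basic: 24 − 2 = 22; premium: 28 − 4 = 24. top-tier stays.
mid-tier (assigned basic): none: 17 − 0 = 17; basic: 24 − 6 = 18; premium: 28 − 12 = 16. mid-tier stays.
low-tier (assigned none): none: 17 − 0 = 17; basic: 24 − 11 = 13; premium: 28 − 22 = 6. low-tier stays.
Every type prefers its assigned level; separation holds.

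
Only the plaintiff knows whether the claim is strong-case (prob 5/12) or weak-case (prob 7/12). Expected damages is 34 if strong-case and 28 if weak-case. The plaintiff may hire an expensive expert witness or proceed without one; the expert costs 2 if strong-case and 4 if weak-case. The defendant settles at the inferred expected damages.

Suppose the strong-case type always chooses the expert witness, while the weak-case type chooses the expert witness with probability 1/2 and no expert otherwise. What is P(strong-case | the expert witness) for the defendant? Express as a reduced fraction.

10/17

P(the expert witness) = (5/12)·1 + (7/12)·(1/2) = 17/24.
By Bayes' rule, P(strong-case | the expert witness) = (5/12) / (17/24) = 10/17.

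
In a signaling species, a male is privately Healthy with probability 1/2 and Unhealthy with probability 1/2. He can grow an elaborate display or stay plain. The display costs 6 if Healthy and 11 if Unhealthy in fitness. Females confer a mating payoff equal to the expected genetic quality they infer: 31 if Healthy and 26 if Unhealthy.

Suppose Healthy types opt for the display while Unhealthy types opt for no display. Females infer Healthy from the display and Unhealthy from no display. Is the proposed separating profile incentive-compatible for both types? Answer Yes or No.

No

Under these beliefs, the display earns mating payoff 31 and no display earns mating payoff 26.
Healthy: the display nets 31 − 6 = 25; no display nets 26. Healthy would deviate to no display.
Unhealthy: the display nets 31 − 11 = 20; no display nets 26. Unhealthy prefers no display.
Healthy has a profitable deviation, so the profile is not an equilibrium.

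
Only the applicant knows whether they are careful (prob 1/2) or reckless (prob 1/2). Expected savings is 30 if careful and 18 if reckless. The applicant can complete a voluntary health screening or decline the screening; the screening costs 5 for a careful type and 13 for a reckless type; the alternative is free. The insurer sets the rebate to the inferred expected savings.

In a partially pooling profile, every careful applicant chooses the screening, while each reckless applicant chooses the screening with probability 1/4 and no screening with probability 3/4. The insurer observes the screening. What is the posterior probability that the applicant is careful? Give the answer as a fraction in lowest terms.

P(the screening) = (1/2)·1 + (1/2)·(1/4) = 5/8.
By Bayes' rule, P(careful | the screening) = (1/2) / (5/8) = 4/5.

4/5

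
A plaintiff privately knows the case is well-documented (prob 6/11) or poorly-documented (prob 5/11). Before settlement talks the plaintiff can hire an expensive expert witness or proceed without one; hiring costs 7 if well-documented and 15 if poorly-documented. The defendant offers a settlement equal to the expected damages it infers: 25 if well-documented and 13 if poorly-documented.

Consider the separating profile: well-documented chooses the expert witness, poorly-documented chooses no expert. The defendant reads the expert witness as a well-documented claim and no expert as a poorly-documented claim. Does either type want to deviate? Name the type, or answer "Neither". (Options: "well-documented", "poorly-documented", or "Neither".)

The expert witness pays 25; no expert pays 13.
well-documented: assigned the expert witness, nets 25 − 7 = 18; deviating to no expert nets 13.
poorly-documented: assigned no expert, nets 13; deviating to the expert witness nets 25 − 15 = 10.
Both types strictly prefer their assigned action; no profitable deviation.

Neither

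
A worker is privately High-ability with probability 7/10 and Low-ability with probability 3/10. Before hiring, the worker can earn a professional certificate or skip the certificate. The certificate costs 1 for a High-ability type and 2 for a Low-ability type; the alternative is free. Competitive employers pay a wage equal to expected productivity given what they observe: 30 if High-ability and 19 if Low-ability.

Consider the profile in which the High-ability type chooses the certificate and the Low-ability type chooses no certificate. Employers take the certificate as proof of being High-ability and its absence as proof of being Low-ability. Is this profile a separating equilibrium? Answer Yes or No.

Under these beliefs, the certificate earns wage 30 and no certificate earns wage 19.
High-ability: the certificate nets 30 − 1 = 29; no certificate nets 19. High-ability prefers the certificate.
Low-ability: the certificate nets 30 − 2 = 28; no certificate nets 19. Low-ability would deviate to the certificate.
Low-ability has a profitable deviation, so the profile is not an equilibrium.

No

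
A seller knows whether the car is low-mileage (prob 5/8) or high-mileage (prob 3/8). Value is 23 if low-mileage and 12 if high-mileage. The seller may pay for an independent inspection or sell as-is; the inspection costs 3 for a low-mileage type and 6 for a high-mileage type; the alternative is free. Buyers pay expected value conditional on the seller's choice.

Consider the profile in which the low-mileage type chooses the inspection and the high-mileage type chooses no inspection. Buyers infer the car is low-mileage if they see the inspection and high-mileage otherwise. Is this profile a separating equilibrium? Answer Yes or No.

Under these beliefs, the inspection earns price 23 and no inspection earns price 12.
low-mileage: the inspection nets 23 − 3 = 20; no inspection nets 12. low-mileage prefers the inspection.
high-mileage: the inspection nets 23 − 6 = 17; no inspection nets 12. high-mileage would deviate to the inspection.
high-mileage has a profitable deviation, so the profile is not an equilibrium.

No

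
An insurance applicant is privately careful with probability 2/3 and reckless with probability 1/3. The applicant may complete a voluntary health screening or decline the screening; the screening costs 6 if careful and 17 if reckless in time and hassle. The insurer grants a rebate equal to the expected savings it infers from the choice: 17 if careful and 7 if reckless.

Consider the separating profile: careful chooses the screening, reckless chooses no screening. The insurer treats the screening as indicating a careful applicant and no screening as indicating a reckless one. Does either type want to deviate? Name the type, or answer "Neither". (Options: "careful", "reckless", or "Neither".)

The screening pays 17; no screening pays 7.
careful: assigned the screening, nets 17 − 6 = 11; deviating to no screening nets 7.
reckless: assigned no screening, nets 7; deviating to the screening nets 17 − 17 = 0.
Both types strictly prefer their assigned action; no profitable deviation.

Neither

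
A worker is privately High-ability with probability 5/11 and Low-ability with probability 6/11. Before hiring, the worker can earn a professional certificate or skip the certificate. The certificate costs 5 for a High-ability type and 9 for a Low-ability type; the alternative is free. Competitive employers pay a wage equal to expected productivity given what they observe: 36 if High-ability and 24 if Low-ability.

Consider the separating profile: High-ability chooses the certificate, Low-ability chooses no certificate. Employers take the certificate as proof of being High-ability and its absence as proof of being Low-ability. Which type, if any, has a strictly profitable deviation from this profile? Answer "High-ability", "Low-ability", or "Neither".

The certificate pays 36; no certificate pays 24.
High-ability: assigned the certificate, nets 36 − 5 = 31; deviating to no certificate nets 24.
Low-ability: assigned no certificate, nets 24; deviating to the certificate nets 36 − 9 = 27.
The Low-ability type gains 3 by deviating.

Low-ability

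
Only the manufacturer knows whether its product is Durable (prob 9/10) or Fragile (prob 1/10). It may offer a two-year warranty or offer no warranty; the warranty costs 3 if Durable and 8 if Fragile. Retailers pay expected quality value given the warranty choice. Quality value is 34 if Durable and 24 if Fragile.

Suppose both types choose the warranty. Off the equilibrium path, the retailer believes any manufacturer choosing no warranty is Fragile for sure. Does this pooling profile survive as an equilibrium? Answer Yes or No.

Yes

On path, the retailer holds the prior and pays 9/10·34 + 1/10·24 = 33. Off path (no warranty), believing Fragile, it pays 24.
Durable: the warranty nets 33 − 3 = 30; no warranty nets 24. Durable stays.
Fragile: the warranty nets 33 − 8 = 25; no warranty nets 24. Fragile stays.
No type deviates, so pooling is sustained.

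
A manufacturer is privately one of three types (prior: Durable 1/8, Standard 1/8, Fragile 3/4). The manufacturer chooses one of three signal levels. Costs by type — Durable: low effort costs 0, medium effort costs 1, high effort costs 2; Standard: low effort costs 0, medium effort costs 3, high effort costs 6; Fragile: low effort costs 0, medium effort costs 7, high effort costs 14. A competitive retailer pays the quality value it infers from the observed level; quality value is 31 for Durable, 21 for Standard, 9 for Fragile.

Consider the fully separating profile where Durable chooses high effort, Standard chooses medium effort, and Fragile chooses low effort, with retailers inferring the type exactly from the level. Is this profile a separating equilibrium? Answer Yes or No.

No

Separating prices: high effort → 31, medium effort → 21, low effort → 9.
Durable (assigned high effort): low effort: 9 − 0 = 9; medium effort: 21 − 1 = 20; high effort: 31 − 2 = 29. Durable stays.
Standard (assigned medium effort): low effort: 9 − 0 = 9; medium effort: 21 − 3 = 18; high effort: 31 − 6 = 25. Standard prefers high effort.
Fragile (assigned low effort): low effort: 9 − 0 = 9; medium effort: 21 − 7 = 14; high effort: 31 − 14 = 17. Fragile prefers high effort.
At least one type deviates; the separating profile fails.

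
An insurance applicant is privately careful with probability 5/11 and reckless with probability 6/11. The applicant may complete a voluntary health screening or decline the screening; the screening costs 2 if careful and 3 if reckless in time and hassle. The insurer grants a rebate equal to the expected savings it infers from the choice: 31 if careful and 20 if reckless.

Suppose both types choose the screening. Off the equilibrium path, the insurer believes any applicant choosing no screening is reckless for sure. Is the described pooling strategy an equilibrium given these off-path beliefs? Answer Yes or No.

On path, the insurer holds the prior and pays 5/11·31 + 6/11·20 = 25. Off path (no screening), believing reckless, it pays 20.
careful: the screening nets 25 − 2 = 23; no screening nets 20. careful stays.
reckless: the screening nets 25 − 3 = 22; no screening nets 20. reckless stays.
No type deviates, so pooling is sustained.

Yes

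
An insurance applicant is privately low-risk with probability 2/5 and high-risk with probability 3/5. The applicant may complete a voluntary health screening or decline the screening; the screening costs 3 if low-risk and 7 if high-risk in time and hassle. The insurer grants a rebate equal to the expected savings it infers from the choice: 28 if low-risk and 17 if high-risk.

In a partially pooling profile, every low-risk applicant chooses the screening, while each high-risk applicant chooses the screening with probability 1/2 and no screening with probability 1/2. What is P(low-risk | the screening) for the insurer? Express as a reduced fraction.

P(the screening) = (2/5)·1 + (3/5)·(1/2) = 7/10.
By Bayes' rule, P(low-risk | the screening) = (2/5) / (7/10) = 4/7.

4/7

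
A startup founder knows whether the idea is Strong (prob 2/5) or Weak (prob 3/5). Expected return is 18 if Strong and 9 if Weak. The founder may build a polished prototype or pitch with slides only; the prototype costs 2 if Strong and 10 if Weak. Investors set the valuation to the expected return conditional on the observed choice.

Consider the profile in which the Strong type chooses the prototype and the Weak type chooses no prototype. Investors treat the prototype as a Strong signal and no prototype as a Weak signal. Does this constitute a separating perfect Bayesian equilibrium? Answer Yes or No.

Under these beliefs, the prototype earns valuation 18 and no prototype earns valuation 9.
Strong: the prototype nets 18 − 2 = 16; no prototype nets 9. Strong prefers the prototype.
Weak: the prototype nets 18 − 10 = 8; no prototype nets 9. Weak prefers no prototype.
Neither type deviates, so the separating profile is an equilibrium.

Yes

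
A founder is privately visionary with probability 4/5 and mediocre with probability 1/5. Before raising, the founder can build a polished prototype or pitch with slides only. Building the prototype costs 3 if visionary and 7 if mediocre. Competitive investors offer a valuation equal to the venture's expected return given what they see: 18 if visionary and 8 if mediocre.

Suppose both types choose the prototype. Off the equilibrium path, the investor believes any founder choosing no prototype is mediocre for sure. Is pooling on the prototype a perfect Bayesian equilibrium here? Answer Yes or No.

On path, the investor holds the prior and pays 4/5·18 + 1/5·8 = 16. Off path (no prototype), believing mediocre, it pays 8.
visionary: the prototype nets 16 − 3 = 13; no prototype nets 8. visionary stays.
mediocre: the prototype nets 16 − 7 = 9; no prototype nets 8. mediocre stays.
No type deviates, so pooling is sustained.

Yes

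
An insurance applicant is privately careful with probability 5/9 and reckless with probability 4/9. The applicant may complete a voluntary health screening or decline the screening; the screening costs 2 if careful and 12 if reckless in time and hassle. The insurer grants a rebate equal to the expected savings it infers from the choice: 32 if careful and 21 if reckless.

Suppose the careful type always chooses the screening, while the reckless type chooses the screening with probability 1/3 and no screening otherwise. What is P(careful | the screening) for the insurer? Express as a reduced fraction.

15/19

P(the screening) = (5/9)·1 + (4/9)·(1/3) = 19/27.
By Bayes' rule, P(careful | the screening) = (5/9) / (19/27) = 15/19.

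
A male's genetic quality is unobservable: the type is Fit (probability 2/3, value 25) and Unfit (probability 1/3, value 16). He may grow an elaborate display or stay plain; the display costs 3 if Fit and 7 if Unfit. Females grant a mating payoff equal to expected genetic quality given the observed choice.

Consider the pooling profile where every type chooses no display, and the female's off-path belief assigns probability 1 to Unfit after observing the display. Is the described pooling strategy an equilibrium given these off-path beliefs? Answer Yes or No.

On path, the female holds the prior and pays 2/3·25 + 1/3·16 = 22. Off path (the display), believing Unfit, it pays 16.
Fit: no display nets 22; the display nets 16 − 3 = 13. Fit stays.
Unfit: no display nets 22; the display nets 16 − 7 = 9. Unfit stays.
No type deviates, so pooling is sustained.

Yes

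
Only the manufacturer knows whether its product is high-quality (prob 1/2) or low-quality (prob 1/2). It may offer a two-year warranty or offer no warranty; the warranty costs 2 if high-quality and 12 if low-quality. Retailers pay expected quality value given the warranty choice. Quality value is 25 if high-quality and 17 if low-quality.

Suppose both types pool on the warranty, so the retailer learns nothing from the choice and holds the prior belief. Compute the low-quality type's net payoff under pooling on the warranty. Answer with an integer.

9

Pooled price = 1/2·25 + 1/2·17 = 21.
low-quality pays cost 12 for the warranty, so net payoff = 21 − 12 = 9.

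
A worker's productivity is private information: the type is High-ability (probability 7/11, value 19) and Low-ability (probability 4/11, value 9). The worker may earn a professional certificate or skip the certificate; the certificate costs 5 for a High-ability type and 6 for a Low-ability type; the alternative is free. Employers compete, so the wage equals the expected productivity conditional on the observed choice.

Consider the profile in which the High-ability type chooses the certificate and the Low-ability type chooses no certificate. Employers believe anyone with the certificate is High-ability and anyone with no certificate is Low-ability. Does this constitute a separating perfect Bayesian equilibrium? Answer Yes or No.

No

Under these beliefs, the certificate earns wage 19 and no certificate earns wage 9.
High-ability: the certificate nets 19 − 5 = 14; no certificate nets 9. High-ability prefers the certificate.
Low-ability: the certificate nets 19 − 6 = 13; no certificate nets 9. Low-ability would deviate to the certificate.
Low-ability has a profitable deviation, so the profile is not an equilibrium.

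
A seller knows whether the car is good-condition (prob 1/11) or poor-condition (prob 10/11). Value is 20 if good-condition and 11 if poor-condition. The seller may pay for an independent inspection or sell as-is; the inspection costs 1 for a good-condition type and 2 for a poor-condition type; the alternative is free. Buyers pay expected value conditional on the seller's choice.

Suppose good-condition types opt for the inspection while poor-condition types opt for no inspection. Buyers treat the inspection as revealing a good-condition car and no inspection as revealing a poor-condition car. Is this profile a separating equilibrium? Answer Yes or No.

Under these beliefs, the inspection earns price 20 and no inspection earns price 11.
good-condition: the inspection nets 20 − 1 = 19; no inspection nets 11. good-condition prefers the inspection.
poor-condition: the inspection nets 20 − 2 = 18; no inspection nets 11. poor-condition would deviate to the inspection.
poor-condition has a profitable deviation, so the profile is not an equilibrium.

No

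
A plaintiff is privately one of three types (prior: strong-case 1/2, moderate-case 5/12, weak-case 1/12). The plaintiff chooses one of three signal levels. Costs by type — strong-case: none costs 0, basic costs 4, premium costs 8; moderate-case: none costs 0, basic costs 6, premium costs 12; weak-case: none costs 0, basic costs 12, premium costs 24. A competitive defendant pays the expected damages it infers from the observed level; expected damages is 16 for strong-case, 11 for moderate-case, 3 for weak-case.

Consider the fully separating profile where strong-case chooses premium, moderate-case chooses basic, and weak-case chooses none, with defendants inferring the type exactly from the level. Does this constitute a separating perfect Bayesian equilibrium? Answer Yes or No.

Separating settlements: premium → 16, basic → 11, none → 3.
strong-case (assigned premium): none: 3 − 0 = 3; basic: 11 − 4 = 7; premium: 16 − 8 = 8. strong-case stays.
moderate-case (assigned basic): none: 3 − 0 = 3; basic: 11 − 6 = 5; premium: 16 − 12 = 4. moderate-case stays.
weak-case (assigned none): none: 3 − 0 = 3; basic: 11 − 12 = -1; premium: 16 − 24 = -8. weak-case stays.
Every type prefers its assigned level; separation holds.

Yes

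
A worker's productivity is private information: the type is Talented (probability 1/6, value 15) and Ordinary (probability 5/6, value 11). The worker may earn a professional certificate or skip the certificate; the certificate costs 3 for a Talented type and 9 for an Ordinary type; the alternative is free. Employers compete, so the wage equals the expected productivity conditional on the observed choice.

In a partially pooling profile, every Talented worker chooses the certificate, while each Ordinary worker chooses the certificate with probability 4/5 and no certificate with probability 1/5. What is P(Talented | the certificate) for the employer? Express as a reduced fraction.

1/5

P(the certificate) = (1/6)·1 + (5/6)·(4/5) = 5/6.
By Bayes' rule, P(Talented | the certificate) = (1/6) / (5/6) = 1/5.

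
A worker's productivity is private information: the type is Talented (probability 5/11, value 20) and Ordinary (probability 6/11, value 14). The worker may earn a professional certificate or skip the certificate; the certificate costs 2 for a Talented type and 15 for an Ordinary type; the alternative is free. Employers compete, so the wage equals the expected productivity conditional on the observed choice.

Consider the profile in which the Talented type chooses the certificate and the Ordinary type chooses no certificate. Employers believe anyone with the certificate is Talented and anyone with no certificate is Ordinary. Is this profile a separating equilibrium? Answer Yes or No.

Yes

Under these beliefs, the certificate earns wage 20 and no certificate earns wage 14.
Talented: the certificate nets 20 − 2 = 18; no certificate nets 14. Talented prefers the certificate.
Ordinary: the certificate nets 20 − 15 = 5; no certificate nets 14. Ordinary prefers no certificate.
Neither type deviates, so the separating profile is an equilibrium.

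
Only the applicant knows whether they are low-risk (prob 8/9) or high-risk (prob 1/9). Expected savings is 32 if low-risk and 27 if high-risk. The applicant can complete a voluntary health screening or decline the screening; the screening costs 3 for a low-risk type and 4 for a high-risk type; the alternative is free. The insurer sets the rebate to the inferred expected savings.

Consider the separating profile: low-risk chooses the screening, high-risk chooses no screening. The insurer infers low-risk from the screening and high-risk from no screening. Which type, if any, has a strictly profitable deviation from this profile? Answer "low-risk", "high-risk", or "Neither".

The screening pays 32; no screening pays 27.
low-risk: assigned the screening, nets 32 − 3 = 29; deviating to no screening nets 27.
high-risk: assigned no screening, nets 27; deviating to the screening nets 32 − 4 = 28.
The high-risk type gains 1 by deviating.

high-risk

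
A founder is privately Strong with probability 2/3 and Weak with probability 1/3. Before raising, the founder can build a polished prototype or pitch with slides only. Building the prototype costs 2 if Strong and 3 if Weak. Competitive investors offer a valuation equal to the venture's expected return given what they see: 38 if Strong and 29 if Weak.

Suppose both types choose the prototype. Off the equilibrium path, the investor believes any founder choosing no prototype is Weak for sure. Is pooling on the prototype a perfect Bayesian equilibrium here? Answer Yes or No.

On path, the investor holds the prior and pays 2/3·38 + 1/3·29 = 35. Off path (no prototype), believing Weak, it pays 29.
Strong: the prototype nets 35 − 2 = 33; no prototype nets 29. Strong stays.
Weak: the prototype nets 35 − 3 = 32; no prototype nets 29. Weak stays.
No type deviates, so pooling is sustained.

Yes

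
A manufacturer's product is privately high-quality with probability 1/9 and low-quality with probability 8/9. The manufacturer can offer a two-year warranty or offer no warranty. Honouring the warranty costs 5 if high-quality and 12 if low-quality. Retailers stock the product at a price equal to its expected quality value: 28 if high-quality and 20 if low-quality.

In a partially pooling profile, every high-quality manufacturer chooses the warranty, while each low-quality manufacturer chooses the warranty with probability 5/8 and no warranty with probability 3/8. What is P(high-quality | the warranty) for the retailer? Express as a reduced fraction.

1/6

P(the warranty) = (1/9)·1 + (8/9)·(5/8) = 2/3.
By Bayes' rule, P(high-quality | the warranty) = (1/9) / (2/3) = 1/6.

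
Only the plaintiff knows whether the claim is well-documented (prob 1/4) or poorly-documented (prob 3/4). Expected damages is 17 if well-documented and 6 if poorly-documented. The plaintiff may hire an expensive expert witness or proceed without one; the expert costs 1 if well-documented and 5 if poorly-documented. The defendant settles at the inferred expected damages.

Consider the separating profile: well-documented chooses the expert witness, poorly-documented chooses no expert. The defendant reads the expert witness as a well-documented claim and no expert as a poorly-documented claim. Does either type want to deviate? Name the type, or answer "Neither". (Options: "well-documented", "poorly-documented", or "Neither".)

poorly-documented

The expert witness pays 17; no expert pays 6.
well-documented: assigned the expert witness, nets 17 − 1 = 16; deviating to no expert nets 6.
poorly-documented: assigned no expert, nets 6; deviating to the expert witness nets 17 − 5 = 12.
The poorly-documented type gains 6 by deviating.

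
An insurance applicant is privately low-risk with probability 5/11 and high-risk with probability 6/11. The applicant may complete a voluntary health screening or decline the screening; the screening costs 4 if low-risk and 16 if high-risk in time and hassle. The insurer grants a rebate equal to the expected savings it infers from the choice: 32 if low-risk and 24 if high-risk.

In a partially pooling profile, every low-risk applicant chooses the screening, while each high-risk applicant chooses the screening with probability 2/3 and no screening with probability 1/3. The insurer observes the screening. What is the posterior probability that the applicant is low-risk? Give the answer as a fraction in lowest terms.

5/9

P(the screening) = (5/11)·1 + (6/11)·(2/3) = 9/11.
By Bayes' rule, P(low-risk | the screening) = (5/11) / (9/11) = 5/9.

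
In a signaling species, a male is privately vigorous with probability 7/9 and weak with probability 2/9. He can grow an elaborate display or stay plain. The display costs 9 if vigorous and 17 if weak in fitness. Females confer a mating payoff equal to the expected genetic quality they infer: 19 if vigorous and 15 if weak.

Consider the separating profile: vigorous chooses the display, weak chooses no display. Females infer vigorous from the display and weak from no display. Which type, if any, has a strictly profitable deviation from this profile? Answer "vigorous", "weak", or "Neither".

The display pays 19; no display pays 15.
vigorous: assigned the display, nets 19 − 9 = 10; deviating to no display nets 15.
weak: assigned no display, nets 15; deviating to the display nets 19 − 17 = 2.
The vigorous type gains 5 by deviating.

vigorous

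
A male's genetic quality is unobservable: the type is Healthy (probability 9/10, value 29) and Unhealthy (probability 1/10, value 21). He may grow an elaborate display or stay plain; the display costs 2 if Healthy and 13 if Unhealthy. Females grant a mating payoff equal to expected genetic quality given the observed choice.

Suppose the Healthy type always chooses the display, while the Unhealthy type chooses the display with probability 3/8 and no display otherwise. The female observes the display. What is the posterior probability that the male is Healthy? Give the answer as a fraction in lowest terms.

P(the display) = (9/10)·1 + (1/10)·(3/8) = 15/16.
By Bayes' rule, P(Healthy | the display) = (9/10) / (15/16) = 24/25.

24/25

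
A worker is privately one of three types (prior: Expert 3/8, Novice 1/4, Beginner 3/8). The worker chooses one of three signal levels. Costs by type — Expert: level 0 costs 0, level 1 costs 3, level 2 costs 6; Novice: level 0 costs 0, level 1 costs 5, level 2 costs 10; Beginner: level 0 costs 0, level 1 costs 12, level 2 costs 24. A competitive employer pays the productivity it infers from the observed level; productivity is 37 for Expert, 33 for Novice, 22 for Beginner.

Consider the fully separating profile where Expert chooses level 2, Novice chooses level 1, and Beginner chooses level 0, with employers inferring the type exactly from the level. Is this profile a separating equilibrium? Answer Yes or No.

Yes

Separating wages: level 2 → 37, level 1 → 33, level 0 → 22.
Expert (assigned level 2): level 0: 22 − 0 = 22; level 1: 33 − 3 = 30; level 2: 37 − 6 = 31. Expert stays.
Novice (assigned level 1): level 0: 22 − 0 = 22; level 1: 33 − 5 = 28; level 2: 37 − 10 = 27. Novice stays.
Beginner (assigned level 0): level 0: 22 − 0 = 22; level 1: 33 − 12 = 21; level 2: 37 − 24 = 13. Beginner stays.
Every type prefers its assigned level; separation holds.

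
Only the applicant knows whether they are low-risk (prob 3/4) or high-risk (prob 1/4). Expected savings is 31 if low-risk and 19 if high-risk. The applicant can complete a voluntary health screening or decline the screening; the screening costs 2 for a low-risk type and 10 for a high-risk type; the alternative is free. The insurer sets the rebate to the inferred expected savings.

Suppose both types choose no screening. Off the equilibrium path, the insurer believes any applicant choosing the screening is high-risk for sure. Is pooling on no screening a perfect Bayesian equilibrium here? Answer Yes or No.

On path, the insurer holds the prior and pays 3/4·31 + 1/4·19 = 28. Off path (the screening), believing high-risk, it pays 19.
low-risk: no screening nets 28; the screening nets 19 − 2 = 17. low-risk stays.
high-risk: no screening nets 28; the screening nets 19 − 10 = 9. high-risk stays.
No type deviates, so pooling is sustained.

Yes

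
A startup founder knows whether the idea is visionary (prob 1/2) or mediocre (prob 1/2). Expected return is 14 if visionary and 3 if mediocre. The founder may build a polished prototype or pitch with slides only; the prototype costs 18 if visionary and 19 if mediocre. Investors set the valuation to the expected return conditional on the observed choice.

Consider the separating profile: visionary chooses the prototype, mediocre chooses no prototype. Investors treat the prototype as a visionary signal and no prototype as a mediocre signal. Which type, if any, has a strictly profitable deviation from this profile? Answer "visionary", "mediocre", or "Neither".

visionary

The prototype pays 14; no prototype pays 3.
visionary: assigned the prototype, nets 14 − 18 = -4; deviating to no prototype nets 3.
mediocre: assigned no prototype, nets 3; deviating to the prototype nets 14 − 19 = -5.
The visionary type gains 7 by deviating.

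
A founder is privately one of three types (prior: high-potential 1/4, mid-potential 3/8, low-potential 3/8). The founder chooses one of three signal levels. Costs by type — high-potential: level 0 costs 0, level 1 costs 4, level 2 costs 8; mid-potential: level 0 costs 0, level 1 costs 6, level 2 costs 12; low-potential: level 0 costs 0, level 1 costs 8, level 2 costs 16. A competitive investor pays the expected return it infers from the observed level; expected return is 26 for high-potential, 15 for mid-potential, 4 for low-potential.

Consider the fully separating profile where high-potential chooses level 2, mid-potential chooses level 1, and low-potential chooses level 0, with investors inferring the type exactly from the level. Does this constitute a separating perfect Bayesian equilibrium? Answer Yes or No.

No

Separating valuations: level 2 → 26, level 1 → 15, level 0 → 4.
high-potential (assigned level 2): level 0: 4 − 0 = 4; level 1: 15 − 4 = 11; level 2: 26 − 8 = 18. high-potential stays.
mid-potential (assigned level 1): level 0: 4 − 0 = 4; level 1: 15 − 6 = 9; level 2: 26 − 12 = 14. mid-potential prefers level 2.
low-potential (assigned level 0): level 0: 4 − 0 = 4; level 1: 15 − 8 = 7; level 2: 26 − 16 = 10. low-potential prefers level 2.
At least one type deviates; the separating profile fails.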